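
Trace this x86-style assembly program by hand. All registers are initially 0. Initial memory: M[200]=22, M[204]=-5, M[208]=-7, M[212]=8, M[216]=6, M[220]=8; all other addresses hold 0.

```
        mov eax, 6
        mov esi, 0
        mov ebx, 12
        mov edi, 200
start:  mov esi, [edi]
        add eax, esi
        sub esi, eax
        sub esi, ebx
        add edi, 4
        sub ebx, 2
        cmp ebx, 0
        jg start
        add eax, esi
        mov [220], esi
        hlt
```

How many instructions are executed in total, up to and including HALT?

55

after mov eax, 6: eax=6
after mov esi, 0: esi=0
after mov ebx, 12: ebx=12
after mov edi, 200: edi=200
after mov esi, [edi]: esi=M[200]=22
after add eax, esi: eax=6+22=28
after sub esi, eax: esi=22-28=-6
after sub esi, ebx: esi=(-6)-12=-18
after add edi, 4: edi=200+4=204
after sub ebx, 2: ebx=12-2=10
cmp ebx, 0  (cmp 10,0)
jg start: taken
after mov esi, [edi]: esi=M[204]=-5
after add eax, esi: eax=28+(-5)=23
after sub esi, eax: esi=(-5)-23=-28
after sub esi, ebx: esi=(-28)-10=-38
after add edi, 4: edi=204+4=208
after sub ebx, 2: ebx=10-2=8
cmp ebx, 0  (cmp 8,0)
jg start: taken
after mov esi, [edi]: esi=M[208]=-7
after add eax, esi: eax=23+(-7)=16
after sub esi, eax: esi=(-7)-16=-23
after sub esi, ebx: esi=(-23)-8=-31
after add edi, 4: edi=208+4=212
after sub ebx, 2: ebx=8-2=6
cmp ebx, 0  (cmp 6,0)
jg start: taken
after mov esi, [edi]: esi=M[212]=8
after add eax, esi: eax=16+8=24
after sub esi, eax: esi=8-24=-16
after sub esi, ebx: esi=(-16)-6=-22
after add edi, 4: edi=212+4=216
after sub ebx, 2: ebx=6-2=4
cmp ebx, 0  (cmp 4,0)
jg start: taken
after mov esi, [edi]: esi=M[216]=6
after add eax, esi: eax=24+6=30
after sub esi, eax: esi=6-30=-24
after sub esi, ebx: esi=(-24)-4=-28
after add edi, 4: edi=216+4=220
after sub ebx, 2: ebx=4-2=2
cmp ebx, 0  (cmp 2,0)
jg start: taken
after mov esi, [edi]: esi=M[220]=8
after add eax, esi: eax=30+8=38
after sub esi, eax: esi=8-38=-30
after sub esi, ebx: esi=(-30)-2=-32
after add edi, 4: edi=220+4=224
after sub ebx, 2: ebx=2-2=0
cmp ebx, 0  (cmp 0,0)
jg start: not taken
after add eax, esi: eax=38+(-32)=6
mov [220], esi → M[220]=-32
halt.
Total executed instructions: 55.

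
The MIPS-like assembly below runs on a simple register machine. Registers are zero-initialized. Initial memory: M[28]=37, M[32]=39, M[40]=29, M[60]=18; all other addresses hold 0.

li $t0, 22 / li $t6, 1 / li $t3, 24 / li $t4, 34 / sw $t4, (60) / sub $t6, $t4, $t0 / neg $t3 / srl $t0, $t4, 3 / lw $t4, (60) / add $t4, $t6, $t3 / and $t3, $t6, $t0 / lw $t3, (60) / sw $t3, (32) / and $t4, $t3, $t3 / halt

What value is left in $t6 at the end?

12

after li $t0, 22: $t0=22
after li $t6, 1: $t6=1
after li $t3, 24: $t3=24
after li $t4, 34: $t4=34
sw $t4, (60) → M[60]=34
after sub $t6, $t4, $t0: $t6=34-22=12
after neg $t3: $t3=-(24)=-24
after srl $t0, $t4, 3: $t0=34>>3=4
after lw $t4, (60): $t4=M[60]=34
after add $t4, $t6, $t3: $t4=12+(-24)=-12
after and $t3, $t6, $t0: $t3=12&4=4
after lw $t3, (60): $t3=M[60]=34
sw $t3, (32) → M[32]=34
after and $t4, $t3, $t3: $t4=34&34=34
halt.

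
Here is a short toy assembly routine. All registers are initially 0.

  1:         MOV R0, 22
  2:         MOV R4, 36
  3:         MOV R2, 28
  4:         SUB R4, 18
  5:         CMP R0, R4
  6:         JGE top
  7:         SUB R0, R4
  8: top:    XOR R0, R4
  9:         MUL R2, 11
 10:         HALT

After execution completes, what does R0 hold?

4

R0=22
R4=36
R2=28
R4=36-18=18
CMP R0, R4  (cmp 22,18)
JGE top: taken
R0=22^18=4
R2=28*11=308
halt.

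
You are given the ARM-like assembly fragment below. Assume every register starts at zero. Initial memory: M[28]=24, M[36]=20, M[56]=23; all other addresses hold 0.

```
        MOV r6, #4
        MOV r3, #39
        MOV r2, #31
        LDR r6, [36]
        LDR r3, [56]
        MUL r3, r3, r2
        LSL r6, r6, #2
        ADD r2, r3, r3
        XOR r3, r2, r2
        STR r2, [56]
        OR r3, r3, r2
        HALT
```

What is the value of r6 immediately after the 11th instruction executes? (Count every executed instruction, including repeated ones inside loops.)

MOV r6, #4 → r6=4
MOV r3, #39 → r3=39
MOV r2, #31 → r2=31
LDR r6, [36] → r6=M[36]=20
LDR r3, [56] → r3=M[56]=23
MUL r3, r3, r2 → r3=23*31=713
LSL r6, r6, #2 → r6=20<<2=80
ADD r2, r3, r3 → r2=713+713=1426
XOR r3, r2, r2 → r3=1426^1426=0
STR r2, [56] → M[56]=1426
OR r3, r3, r2 → r3=0|1426=1426
After step 11: r6 = 80.

80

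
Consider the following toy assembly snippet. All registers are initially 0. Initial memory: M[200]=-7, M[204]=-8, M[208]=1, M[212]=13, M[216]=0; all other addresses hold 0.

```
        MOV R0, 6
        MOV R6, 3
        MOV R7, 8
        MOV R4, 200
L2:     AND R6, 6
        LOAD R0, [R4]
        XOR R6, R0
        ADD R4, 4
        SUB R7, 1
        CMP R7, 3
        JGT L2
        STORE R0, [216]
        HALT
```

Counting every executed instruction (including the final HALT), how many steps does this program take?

R0=6
R6=3
R7=8
R4=200
R6=3&6=2
R0=M[200]=-7
R6=2^(-7)=-5
R4=200+4=204
R7=8-1=7
CMP R7, 3  (cmp 7,3)
JGT L2: taken
R6=(-5)&6=2
R0=M[204]=-8
R6=2^(-8)=-6
R4=204+4=208
R7=7-1=6
CMP R7, 3  (cmp 6,3)
JGT L2: taken
R6=(-6)&6=2
R0=M[208]=1
R6=2^1=3
R4=208+4=212
R7=6-1=5
CMP R7, 3  (cmp 5,3)
JGT L2: taken
R6=3&6=2
R0=M[212]=13
R6=2^13=15
R4=212+4=216
R7=5-1=4
CMP R7, 3  (cmp 4,3)
JGT L2: taken
R6=15&6=6
R0=M[216]=0
R6=6^0=6
R4=216+4=220
R7=4-1=3
CMP R7, 3  (cmp 3,3)
JGT L2: not taken
STORE R0, [216] → M[216]=0
halt.
Total executed instructions: 41.

41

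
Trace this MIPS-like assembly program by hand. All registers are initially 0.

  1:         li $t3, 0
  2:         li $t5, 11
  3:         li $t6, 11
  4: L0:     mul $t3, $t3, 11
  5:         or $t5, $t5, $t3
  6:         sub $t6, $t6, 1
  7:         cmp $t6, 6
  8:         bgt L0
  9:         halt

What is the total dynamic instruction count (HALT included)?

29

li $t3, 0 → $t3=0
li $t5, 11 → $t5=11
li $t6, 11 → $t6=11
mul $t3, $t3, 11 → $t3=0*11=0
or $t5, $t5, $t3 → $t5=11|0=11
sub $t6, $t6, 1 → $t6=11-1=10
cmp $t6, 6  (cmp 10,6)
bgt L0: taken
mul $t3, $t3, 11 → $t3=0*11=0
or $t5, $t5, $t3 → $t5=11|0=11
sub $t6, $t6, 1 → $t6=10-1=9
cmp $t6, 6  (cmp 9,6)
bgt L0: taken
mul $t3, $t3, 11 → $t3=0*11=0
or $t5, $t5, $t3 → $t5=11|0=11
sub $t6, $t6, 1 → $t6=9-1=8
cmp $t6, 6  (cmp 8,6)
bgt L0: taken
mul $t3, $t3, 11 → $t3=0*11=0
or $t5, $t5, $t3 → $t5=11|0=11
sub $t6, $t6, 1 → $t6=8-1=7
cmp $t6, 6  (cmp 7,6)
bgt L0: taken
mul $t3, $t3, 11 → $t3=0*11=0
or $t5, $t5, $t3 → $t5=11|0=11
sub $t6, $t6, 1 → $t6=7-1=6
cmp $t6, 6  (cmp 6,6)
bgt L0: not taken
halt.
Total executed instructions: 29.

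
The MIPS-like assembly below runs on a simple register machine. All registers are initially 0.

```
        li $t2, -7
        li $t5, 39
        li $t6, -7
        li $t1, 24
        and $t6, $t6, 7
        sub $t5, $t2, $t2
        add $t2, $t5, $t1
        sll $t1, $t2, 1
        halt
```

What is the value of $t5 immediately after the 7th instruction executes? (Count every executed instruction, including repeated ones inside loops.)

0

$t2=-7
$t5=39
$t6=-7
$t1=24
$t6=(-7)&7=1
$t5=(-7)-(-7)=0
$t2=0+24=24
After step 7: $t5 = 0.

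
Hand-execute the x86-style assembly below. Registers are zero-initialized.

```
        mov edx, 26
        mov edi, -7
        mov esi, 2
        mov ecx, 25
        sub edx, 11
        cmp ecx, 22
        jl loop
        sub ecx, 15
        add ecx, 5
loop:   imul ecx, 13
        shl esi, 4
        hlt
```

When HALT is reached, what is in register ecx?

edx=26
edi=-7
esi=2
ecx=25
edx=26-11=15
cmp ecx, 22  (cmp 25,22)
jl loop: not taken
ecx=25-15=10
ecx=10+5=15
ecx=15*13=195
esi=2<<4=32
halt.

195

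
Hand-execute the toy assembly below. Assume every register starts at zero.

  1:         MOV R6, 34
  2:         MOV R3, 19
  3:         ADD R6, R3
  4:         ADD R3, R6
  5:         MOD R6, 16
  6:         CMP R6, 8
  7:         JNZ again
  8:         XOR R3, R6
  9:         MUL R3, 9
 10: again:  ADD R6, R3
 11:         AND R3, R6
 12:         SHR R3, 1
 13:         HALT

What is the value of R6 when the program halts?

77

after MOV R6, 34: R6=34
after MOV R3, 19: R3=19
after ADD R6, R3: R6=34+19=53
after ADD R3, R6: R3=19+53=72
after MOD R6, 16: R6=53%16=5
CMP R6, 8  (cmp 5,8)
JNZ again: taken
after ADD R6, R3: R6=5+72=77
after AND R3, R6: R3=72&77=72
after SHR R3, 1: R3=72>>1=36
halt.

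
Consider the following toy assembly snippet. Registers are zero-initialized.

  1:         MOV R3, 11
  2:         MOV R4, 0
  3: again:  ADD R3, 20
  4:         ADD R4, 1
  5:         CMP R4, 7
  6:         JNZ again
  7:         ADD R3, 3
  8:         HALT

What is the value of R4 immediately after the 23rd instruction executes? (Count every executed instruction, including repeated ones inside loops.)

5

after MOV R3, 11: R3=11
after MOV R4, 0: R4=0
after ADD R3, 20: R3=11+20=31
after ADD R4, 1: R4=0+1=1
CMP R4, 7  (cmp 1,7)
JNZ again: taken
after ADD R3, 20: R3=31+20=51
after ADD R4, 1: R4=1+1=2
CMP R4, 7  (cmp 2,7)
JNZ again: taken
after ADD R3, 20: R3=51+20=71
after ADD R4, 1: R4=2+1=3
CMP R4, 7  (cmp 3,7)
JNZ again: taken
after ADD R3, 20: R3=71+20=91
after ADD R4, 1: R4=3+1=4
CMP R4, 7  (cmp 4,7)
JNZ again: taken
after ADD R3, 20: R3=91+20=111
after ADD R4, 1: R4=4+1=5
CMP R4, 7  (cmp 5,7)
JNZ again: taken
after ADD R3, 20: R3=111+20=131
After step 23: R4 = 5.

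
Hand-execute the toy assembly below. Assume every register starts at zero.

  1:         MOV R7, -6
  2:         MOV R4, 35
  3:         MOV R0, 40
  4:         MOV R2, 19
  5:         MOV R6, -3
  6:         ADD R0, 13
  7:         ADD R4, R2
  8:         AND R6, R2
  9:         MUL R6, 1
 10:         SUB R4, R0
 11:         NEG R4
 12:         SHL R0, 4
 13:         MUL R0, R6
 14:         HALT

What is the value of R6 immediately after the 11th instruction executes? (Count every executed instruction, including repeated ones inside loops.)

17

R7=-6
R4=35
R0=40
R2=19
R6=-3
R0=40+13=53
R4=35+19=54
R6=(-3)&19=17
R6=17*1=17
R4=54-53=1
R4=-(1)=-1
After step 11: R6 = 17.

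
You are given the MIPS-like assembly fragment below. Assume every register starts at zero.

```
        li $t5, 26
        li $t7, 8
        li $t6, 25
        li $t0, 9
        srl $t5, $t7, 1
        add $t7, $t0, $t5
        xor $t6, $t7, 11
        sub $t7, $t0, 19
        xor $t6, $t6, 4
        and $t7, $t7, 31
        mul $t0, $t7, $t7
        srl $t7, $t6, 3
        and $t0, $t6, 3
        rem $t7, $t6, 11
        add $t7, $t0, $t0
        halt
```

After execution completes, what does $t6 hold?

$t5=26
$t7=8
$t6=25
$t0=9
$t5=8>>1=4
$t7=9+4=13
$t6=13^11=6
$t7=9-19=-10
$t6=6^4=2
$t7=(-10)&31=22
$t0=22*22=484
$t7=2>>3=0
$t0=2&3=2
$t7=2%11=2
$t7=2+2=4
halt.

2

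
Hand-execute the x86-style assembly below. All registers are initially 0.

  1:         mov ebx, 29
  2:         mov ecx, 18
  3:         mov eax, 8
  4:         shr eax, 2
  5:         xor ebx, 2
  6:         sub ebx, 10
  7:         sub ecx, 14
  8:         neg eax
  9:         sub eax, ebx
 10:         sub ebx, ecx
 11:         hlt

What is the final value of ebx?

17

after mov ebx, 29: ebx=29
after mov ecx, 18: ecx=18
after mov eax, 8: eax=8
after shr eax, 2: eax=8>>2=2
after xor ebx, 2: ebx=29^2=31
after sub ebx, 10: ebx=31-10=21
after sub ecx, 14: ecx=18-14=4
after neg eax: eax=-(2)=-2
after sub eax, ebx: eax=(-2)-21=-23
after sub ebx, ecx: ebx=21-4=17
halt.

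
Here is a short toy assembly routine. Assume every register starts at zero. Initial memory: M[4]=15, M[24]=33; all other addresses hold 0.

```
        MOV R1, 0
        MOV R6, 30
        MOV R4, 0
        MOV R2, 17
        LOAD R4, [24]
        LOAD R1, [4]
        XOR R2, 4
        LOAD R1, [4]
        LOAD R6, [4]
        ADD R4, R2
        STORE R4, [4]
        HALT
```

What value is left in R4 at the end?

54

after MOV R1, 0: R1=0
after MOV R6, 30: R6=30
after MOV R4, 0: R4=0
after MOV R2, 17: R2=17
after LOAD R4, [24]: R4=M[24]=33
after LOAD R1, [4]: R1=M[4]=15
after XOR R2, 4: R2=17^4=21
after LOAD R1, [4]: R1=M[4]=15
after LOAD R6, [4]: R6=M[4]=15
after ADD R4, R2: R4=33+21=54
STORE R4, [4] → M[4]=54
halt.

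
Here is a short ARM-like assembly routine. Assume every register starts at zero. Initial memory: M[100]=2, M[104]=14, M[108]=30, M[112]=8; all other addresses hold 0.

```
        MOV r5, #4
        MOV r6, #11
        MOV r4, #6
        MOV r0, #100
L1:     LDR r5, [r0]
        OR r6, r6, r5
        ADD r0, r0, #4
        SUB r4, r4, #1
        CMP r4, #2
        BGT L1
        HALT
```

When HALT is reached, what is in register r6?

MOV r5, #4 → r5=4
MOV r6, #11 → r6=11
MOV r4, #6 → r4=6
MOV r0, #100 → r0=100
LDR r5, [r0] → r5=M[100]=2
OR r6, r6, r5 → r6=11|2=11
ADD r0, r0, #4 → r0=100+4=104
SUB r4, r4, #1 → r4=6-1=5
CMP r4, #2  (cmp 5,2)
BGT L1: taken
LDR r5, [r0] → r5=M[104]=14
OR r6, r6, r5 → r6=11|14=15
ADD r0, r0, #4 → r0=104+4=108
SUB r4, r4, #1 → r4=5-1=4
CMP r4, #2  (cmp 4,2)
BGT L1: taken
LDR r5, [r0] → r5=M[108]=30
OR r6, r6, r5 → r6=15|30=31
ADD r0, r0, #4 → r0=108+4=112
SUB r4, r4, #1 → r4=4-1=3
CMP r4, #2  (cmp 3,2)
BGT L1: taken
LDR r5, [r0] → r5=M[112]=8
OR r6, r6, r5 → r6=31|8=31
ADD r0, r0, #4 → r0=112+4=116
SUB r4, r4, #1 → r4=3-1=2
CMP r4, #2  (cmp 2,2)
BGT L1: not taken
halt.

31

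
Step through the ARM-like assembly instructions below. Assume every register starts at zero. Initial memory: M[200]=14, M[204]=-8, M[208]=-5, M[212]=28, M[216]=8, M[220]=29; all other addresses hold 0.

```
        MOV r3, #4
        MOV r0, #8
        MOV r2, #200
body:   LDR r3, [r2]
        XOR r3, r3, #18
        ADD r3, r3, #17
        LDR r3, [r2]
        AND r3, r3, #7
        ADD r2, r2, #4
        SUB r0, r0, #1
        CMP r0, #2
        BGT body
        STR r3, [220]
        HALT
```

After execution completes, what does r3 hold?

5

r3=4
r0=8
r2=200
r3=M[200]=14
r3=14^18=28
r3=28+17=45
r3=M[200]=14
r3=14&7=6
r2=200+4=204
r0=8-1=7
CMP r0, #2  (cmp 7,2)
BGT body: taken
r3=M[204]=-8
r3=(-8)^18=-22
r3=(-22)+17=-5
r3=M[204]=-8
r3=(-8)&7=0
r2=204+4=208
r0=7-1=6
CMP r0, #2  (cmp 6,2)
BGT body: taken
r3=M[208]=-5
r3=(-5)^18=-23
r3=(-23)+17=-6
r3=M[208]=-5
r3=(-5)&7=3
r2=208+4=212
r0=6-1=5
CMP r0, #2  (cmp 5,2)
BGT body: taken
r3=M[212]=28
r3=28^18=14
r3=14+17=31
r3=M[212]=28
r3=28&7=4
r2=212+4=216
r0=5-1=4
CMP r0, #2  (cmp 4,2)
BGT body: taken
r3=M[216]=8
r3=8^18=26
r3=26+17=43
r3=M[216]=8
r3=8&7=0
r2=216+4=220
r0=4-1=3
CMP r0, #2  (cmp 3,2)
BGT body: taken
r3=M[220]=29
r3=29^18=15
r3=15+17=32
r3=M[220]=29
r3=29&7=5
r2=220+4=224
r0=3-1=2
CMP r0, #2  (cmp 2,2)
BGT body: not taken
STR r3, [220] → M[220]=5
halt.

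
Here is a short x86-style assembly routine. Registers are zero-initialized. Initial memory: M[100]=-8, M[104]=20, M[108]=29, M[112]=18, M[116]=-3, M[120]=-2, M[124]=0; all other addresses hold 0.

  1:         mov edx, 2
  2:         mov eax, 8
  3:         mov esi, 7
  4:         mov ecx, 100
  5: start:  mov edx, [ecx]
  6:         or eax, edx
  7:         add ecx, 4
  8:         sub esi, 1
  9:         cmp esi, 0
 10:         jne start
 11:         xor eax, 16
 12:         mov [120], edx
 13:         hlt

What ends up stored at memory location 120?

edx=2
eax=8
esi=7
ecx=100
edx=M[100]=-8
eax=8|(-8)=-8
ecx=100+4=104
esi=7-1=6
cmp esi, 0  (cmp 6,0)
jne start: taken
edx=M[104]=20
eax=(-8)|20=-4
ecx=104+4=108
esi=6-1=5
cmp esi, 0  (cmp 5,0)
jne start: taken
edx=M[108]=29
eax=(-4)|29=-3
ecx=108+4=112
esi=5-1=4
cmp esi, 0  (cmp 4,0)
jne start: taken
edx=M[112]=18
eax=(-3)|18=-1
ecx=112+4=116
esi=4-1=3
cmp esi, 0  (cmp 3,0)
jne start: taken
edx=M[116]=-3
eax=(-1)|(-3)=-1
ecx=116+4=120
esi=3-1=2
cmp esi, 0  (cmp 2,0)
jne start: taken
edx=M[120]=-2
eax=(-1)|(-2)=-1
ecx=120+4=124
esi=2-1=1
cmp esi, 0  (cmp 1,0)
jne start: taken
edx=M[124]=0
eax=(-1)|0=-1
ecx=124+4=128
esi=1-1=0
cmp esi, 0  (cmp 0,0)
jne start: not taken
eax=(-1)^16=-17
mov [120], edx → M[120]=0
halt.

0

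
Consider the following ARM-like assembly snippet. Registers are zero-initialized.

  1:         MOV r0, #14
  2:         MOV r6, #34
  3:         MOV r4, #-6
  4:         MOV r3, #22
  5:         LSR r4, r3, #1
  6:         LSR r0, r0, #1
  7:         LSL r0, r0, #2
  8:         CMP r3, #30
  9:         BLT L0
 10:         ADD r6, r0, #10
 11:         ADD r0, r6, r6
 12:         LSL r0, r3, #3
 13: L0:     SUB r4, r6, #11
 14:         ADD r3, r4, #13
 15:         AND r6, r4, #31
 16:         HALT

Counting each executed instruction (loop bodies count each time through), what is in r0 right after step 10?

MOV r0, #14 → r0=14
MOV r6, #34 → r6=34
MOV r4, #-6 → r4=-6
MOV r3, #22 → r3=22
LSR r4, r3, #1 → r4=22>>1=11
LSR r0, r0, #1 → r0=14>>1=7
LSL r0, r0, #2 → r0=7<<2=28
CMP r3, #30  (cmp 22,30)
BLT L0: taken
SUB r4, r6, #11 → r4=34-11=23
After step 10: r0 = 28.

28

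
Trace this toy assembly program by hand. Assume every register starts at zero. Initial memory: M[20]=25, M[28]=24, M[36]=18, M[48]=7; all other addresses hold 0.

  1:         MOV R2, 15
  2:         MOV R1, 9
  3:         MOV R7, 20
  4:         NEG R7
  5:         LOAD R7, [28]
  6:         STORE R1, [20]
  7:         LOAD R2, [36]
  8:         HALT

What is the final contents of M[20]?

9

after MOV R2, 15: R2=15
after MOV R1, 9: R1=9
after MOV R7, 20: R7=20
after NEG R7: R7=-(20)=-20
after LOAD R7, [28]: R7=M[28]=24
STORE R1, [20] → M[20]=9
after LOAD R2, [36]: R2=M[36]=18
halt.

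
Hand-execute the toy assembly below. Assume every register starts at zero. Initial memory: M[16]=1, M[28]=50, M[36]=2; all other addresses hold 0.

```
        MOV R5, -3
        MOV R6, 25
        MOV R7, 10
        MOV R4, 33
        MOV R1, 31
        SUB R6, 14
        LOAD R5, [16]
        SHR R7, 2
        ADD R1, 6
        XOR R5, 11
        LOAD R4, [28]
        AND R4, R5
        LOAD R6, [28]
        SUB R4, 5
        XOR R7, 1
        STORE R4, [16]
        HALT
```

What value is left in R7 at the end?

MOV R5, -3 → R5=-3
MOV R6, 25 → R6=25
MOV R7, 10 → R7=10
MOV R4, 33 → R4=33
MOV R1, 31 → R1=31
SUB R6, 14 → R6=25-14=11
LOAD R5, [16] → R5=M[16]=1
SHR R7, 2 → R7=10>>2=2
ADD R1, 6 → R1=31+6=37
XOR R5, 11 → R5=1^11=10
LOAD R4, [28] → R4=M[28]=50
AND R4, R5 → R4=50&10=2
LOAD R6, [28] → R6=M[28]=50
SUB R4, 5 → R4=2-5=-3
XOR R7, 1 → R7=2^1=3
STORE R4, [16] → M[16]=-3
halt.

3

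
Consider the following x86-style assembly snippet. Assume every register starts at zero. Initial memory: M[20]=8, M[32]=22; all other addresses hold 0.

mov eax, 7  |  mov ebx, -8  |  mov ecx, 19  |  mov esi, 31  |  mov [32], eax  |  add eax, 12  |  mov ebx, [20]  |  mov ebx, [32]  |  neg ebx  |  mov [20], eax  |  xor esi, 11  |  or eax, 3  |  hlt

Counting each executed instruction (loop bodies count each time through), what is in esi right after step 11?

mov eax, 7 → eax=7
mov ebx, -8 → ebx=-8
mov ecx, 19 → ecx=19
mov esi, 31 → esi=31
mov [32], eax → M[32]=7
add eax, 12 → eax=7+12=19
mov ebx, [20] → ebx=M[20]=8
mov ebx, [32] → ebx=M[32]=7
neg ebx → ebx=-(7)=-7
mov [20], eax → M[20]=19
xor esi, 11 → esi=31^11=20
After step 11: esi = 20.

20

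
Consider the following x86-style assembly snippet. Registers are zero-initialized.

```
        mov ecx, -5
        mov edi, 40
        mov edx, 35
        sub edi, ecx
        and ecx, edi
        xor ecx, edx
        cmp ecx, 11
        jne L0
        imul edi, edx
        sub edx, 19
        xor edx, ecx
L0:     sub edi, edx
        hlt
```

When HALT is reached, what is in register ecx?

after mov ecx, -5: ecx=-5
after mov edi, 40: edi=40
after mov edx, 35: edx=35
after sub edi, ecx: edi=40-(-5)=45
after and ecx, edi: ecx=(-5)&45=41
after xor ecx, edx: ecx=41^35=10
cmp ecx, 11  (cmp 10,11)
jne L0: taken
after sub edi, edx: edi=45-35=10
halt.

10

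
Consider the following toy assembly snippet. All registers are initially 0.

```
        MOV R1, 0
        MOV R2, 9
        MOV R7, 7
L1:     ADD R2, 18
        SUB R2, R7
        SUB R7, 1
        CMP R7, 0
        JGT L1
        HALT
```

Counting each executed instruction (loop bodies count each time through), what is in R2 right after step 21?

59

after MOV R1, 0: R1=0
after MOV R2, 9: R2=9
after MOV R7, 7: R7=7
after ADD R2, 18: R2=9+18=27
after SUB R2, R7: R2=27-7=20
after SUB R7, 1: R7=7-1=6
CMP R7, 0  (cmp 6,0)
JGT L1: taken
after ADD R2, 18: R2=20+18=38
after SUB R2, R7: R2=38-6=32
after SUB R7, 1: R7=6-1=5
CMP R7, 0  (cmp 5,0)
JGT L1: taken
after ADD R2, 18: R2=32+18=50
after SUB R2, R7: R2=50-5=45
after SUB R7, 1: R7=5-1=4
CMP R7, 0  (cmp 4,0)
JGT L1: taken
after ADD R2, 18: R2=45+18=63
after SUB R2, R7: R2=63-4=59
after SUB R7, 1: R7=4-1=3
After step 21: R2 = 59.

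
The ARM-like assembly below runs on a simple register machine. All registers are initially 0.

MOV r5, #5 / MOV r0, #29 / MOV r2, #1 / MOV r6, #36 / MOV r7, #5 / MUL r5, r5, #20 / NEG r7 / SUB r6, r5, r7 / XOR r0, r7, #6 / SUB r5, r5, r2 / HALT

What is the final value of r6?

after MOV r5, #5: r5=5
after MOV r0, #29: r0=29
after MOV r2, #1: r2=1
after MOV r6, #36: r6=36
after MOV r7, #5: r7=5
after MUL r5, r5, #20: r5=5*20=100
after NEG r7: r7=-(5)=-5
after SUB r6, r5, r7: r6=100-(-5)=105
after XOR r0, r7, #6: r0=(-5)^6=-3
after SUB r5, r5, r2: r5=100-1=99
halt.

105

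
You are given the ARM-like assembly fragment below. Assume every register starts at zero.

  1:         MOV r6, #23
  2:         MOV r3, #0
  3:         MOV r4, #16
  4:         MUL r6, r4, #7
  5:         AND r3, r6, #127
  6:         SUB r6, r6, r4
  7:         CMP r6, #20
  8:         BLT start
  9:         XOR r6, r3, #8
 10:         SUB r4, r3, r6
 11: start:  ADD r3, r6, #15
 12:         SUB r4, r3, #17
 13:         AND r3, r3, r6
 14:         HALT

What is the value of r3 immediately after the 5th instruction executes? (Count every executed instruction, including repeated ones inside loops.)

112

r6=23
r3=0
r4=16
r6=16*7=112
r3=112&127=112
After step 5: r3 = 112.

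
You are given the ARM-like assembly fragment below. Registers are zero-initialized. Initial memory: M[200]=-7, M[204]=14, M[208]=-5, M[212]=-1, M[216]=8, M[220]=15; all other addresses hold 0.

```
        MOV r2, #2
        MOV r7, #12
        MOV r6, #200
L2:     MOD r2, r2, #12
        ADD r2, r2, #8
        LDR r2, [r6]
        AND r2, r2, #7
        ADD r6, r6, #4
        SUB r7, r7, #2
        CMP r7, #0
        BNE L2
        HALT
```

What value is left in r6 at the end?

224

MOV r2, #2 → r2=2
MOV r7, #12 → r7=12
MOV r6, #200 → r6=200
MOD r2, r2, #12 → r2=2%12=2
ADD r2, r2, #8 → r2=2+8=10
LDR r2, [r6] → r2=M[200]=-7
AND r2, r2, #7 → r2=(-7)&7=1
ADD r6, r6, #4 → r6=200+4=204
SUB r7, r7, #2 → r7=12-2=10
CMP r7, #0  (cmp 10,0)
BNE L2: taken
MOD r2, r2, #12 → r2=1%12=1
ADD r2, r2, #8 → r2=1+8=9
LDR r2, [r6] → r2=M[204]=14
AND r2, r2, #7 → r2=14&7=6
ADD r6, r6, #4 → r6=204+4=208
SUB r7, r7, #2 → r7=10-2=8
CMP r7, #0  (cmp 8,0)
BNE L2: taken
MOD r2, r2, #12 → r2=6%12=6
ADD r2, r2, #8 → r2=6+8=14
LDR r2, [r6] → r2=M[208]=-5
AND r2, r2, #7 → r2=(-5)&7=3
ADD r6, r6, #4 → r6=208+4=212
SUB r7, r7, #2 → r7=8-2=6
CMP r7, #0  (cmp 6,0)
BNE L2: taken
MOD r2, r2, #12 → r2=3%12=3
ADD r2, r2, #8 → r2=3+8=11
LDR r2, [r6] → r2=M[212]=-1
AND r2, r2, #7 → r2=(-1)&7=7
ADD r6, r6, #4 → r6=212+4=216
SUB r7, r7, #2 → r7=6-2=4
CMP r7, #0  (cmp 4,0)
BNE L2: taken
MOD r2, r2, #12 → r2=7%12=7
ADD r2, r2, #8 → r2=7+8=15
LDR r2, [r6] → r2=M[216]=8
AND r2, r2, #7 → r2=8&7=0
ADD r6, r6, #4 → r6=216+4=220
SUB r7, r7, #2 → r7=4-2=2
CMP r7, #0  (cmp 2,0)
BNE L2: taken
MOD r2, r2, #12 → r2=0%12=0
ADD r2, r2, #8 → r2=0+8=8
LDR r2, [r6] → r2=M[220]=15
AND r2, r2, #7 → r2=15&7=7
ADD r6, r6, #4 → r6=220+4=224
SUB r7, r7, #2 → r7=2-2=0
CMP r7, #0  (cmp 0,0)
BNE L2: not taken
halt.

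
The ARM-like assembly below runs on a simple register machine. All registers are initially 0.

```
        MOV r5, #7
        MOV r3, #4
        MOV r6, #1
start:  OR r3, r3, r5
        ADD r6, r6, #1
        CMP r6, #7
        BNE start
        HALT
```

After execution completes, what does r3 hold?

after MOV r5, #7: r5=7
after MOV r3, #4: r3=4
after MOV r6, #1: r6=1
after OR r3, r3, r5: r3=4|7=7
after ADD r6, r6, #1: r6=1+1=2
CMP r6, #7  (cmp 2,7)
BNE start: taken
after OR r3, r3, r5: r3=7|7=7
after ADD r6, r6, #1: r6=2+1=3
CMP r6, #7  (cmp 3,7)
BNE start: taken
after OR r3, r3, r5: r3=7|7=7
after ADD r6, r6, #1: r6=3+1=4
CMP r6, #7  (cmp 4,7)
BNE start: taken
after OR r3, r3, r5: r3=7|7=7
after ADD r6, r6, #1: r6=4+1=5
CMP r6, #7  (cmp 5,7)
BNE start: taken
after OR r3, r3, r5: r3=7|7=7
after ADD r6, r6, #1: r6=5+1=6
CMP r6, #7  (cmp 6,7)
BNE start: taken
after OR r3, r3, r5: r3=7|7=7
after ADD r6, r6, #1: r6=6+1=7
CMP r6, #7  (cmp 7,7)
BNE start: not taken
halt.

7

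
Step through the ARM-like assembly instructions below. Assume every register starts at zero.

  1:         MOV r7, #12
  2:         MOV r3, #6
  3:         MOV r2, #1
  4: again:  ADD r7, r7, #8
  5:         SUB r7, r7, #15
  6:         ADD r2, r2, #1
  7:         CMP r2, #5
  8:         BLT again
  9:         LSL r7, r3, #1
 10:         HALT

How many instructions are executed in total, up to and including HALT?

r7=12
r3=6
r2=1
r7=12+8=20
r7=20-15=5
r2=1+1=2
CMP r2, #5  (cmp 2,5)
BLT again: taken
r7=5+8=13
r7=13-15=-2
r2=2+1=3
CMP r2, #5  (cmp 3,5)
BLT again: taken
r7=(-2)+8=6
r7=6-15=-9
r2=3+1=4
CMP r2, #5  (cmp 4,5)
BLT again: taken
r7=(-9)+8=-1
r7=(-1)-15=-16
r2=4+1=5
CMP r2, #5  (cmp 5,5)
BLT again: not taken
r7=6<<1=12
halt.
Total executed instructions: 25.

25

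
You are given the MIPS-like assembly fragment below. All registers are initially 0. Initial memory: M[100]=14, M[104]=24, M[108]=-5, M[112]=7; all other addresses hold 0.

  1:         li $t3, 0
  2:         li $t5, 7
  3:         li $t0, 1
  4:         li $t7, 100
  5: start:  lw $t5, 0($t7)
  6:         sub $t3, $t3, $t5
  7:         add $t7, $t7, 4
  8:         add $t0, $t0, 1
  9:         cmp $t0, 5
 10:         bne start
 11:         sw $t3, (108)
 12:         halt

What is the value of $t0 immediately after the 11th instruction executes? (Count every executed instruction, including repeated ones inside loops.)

$t3=0
$t5=7
$t0=1
$t7=100
$t5=M[100]=14
$t3=0-14=-14
$t7=100+4=104
$t0=1+1=2
cmp $t0, 5  (cmp 2,5)
bne start: taken
$t5=M[104]=24
After step 11: $t0 = 2.

2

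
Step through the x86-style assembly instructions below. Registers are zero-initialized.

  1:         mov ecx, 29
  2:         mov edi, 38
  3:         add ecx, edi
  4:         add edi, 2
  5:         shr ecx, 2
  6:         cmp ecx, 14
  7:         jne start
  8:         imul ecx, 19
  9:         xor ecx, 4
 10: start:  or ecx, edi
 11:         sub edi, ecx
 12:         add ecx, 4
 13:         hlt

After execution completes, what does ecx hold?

60

ecx=29
edi=38
ecx=29+38=67
edi=38+2=40
ecx=67>>2=16
cmp ecx, 14  (cmp 16,14)
jne start: taken
ecx=16|40=56
edi=40-56=-16
ecx=56+4=60
halt.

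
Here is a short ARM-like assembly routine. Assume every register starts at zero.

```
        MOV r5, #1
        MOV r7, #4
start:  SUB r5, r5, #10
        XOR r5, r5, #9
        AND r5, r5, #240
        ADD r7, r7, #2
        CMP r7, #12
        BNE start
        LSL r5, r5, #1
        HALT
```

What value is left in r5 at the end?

384

MOV r5, #1 → r5=1
MOV r7, #4 → r7=4
SUB r5, r5, #10 → r5=1-10=-9
XOR r5, r5, #9 → r5=(-9)^9=-2
AND r5, r5, #240 → r5=(-2)&240=240
ADD r7, r7, #2 → r7=4+2=6
CMP r7, #12  (cmp 6,12)
BNE start: taken
SUB r5, r5, #10 → r5=240-10=230
XOR r5, r5, #9 → r5=230^9=239
AND r5, r5, #240 → r5=239&240=224
ADD r7, r7, #2 → r7=6+2=8
CMP r7, #12  (cmp 8,12)
BNE start: taken
SUB r5, r5, #10 → r5=224-10=214
XOR r5, r5, #9 → r5=214^9=223
AND r5, r5, #240 → r5=223&240=208
ADD r7, r7, #2 → r7=8+2=10
CMP r7, #12  (cmp 10,12)
BNE start: taken
SUB r5, r5, #10 → r5=208-10=198
XOR r5, r5, #9 → r5=198^9=207
AND r5, r5, #240 → r5=207&240=192
ADD r7, r7, #2 → r7=10+2=12
CMP r7, #12  (cmp 12,12)
BNE start: not taken
LSL r5, r5, #1 → r5=192<<1=384
halt.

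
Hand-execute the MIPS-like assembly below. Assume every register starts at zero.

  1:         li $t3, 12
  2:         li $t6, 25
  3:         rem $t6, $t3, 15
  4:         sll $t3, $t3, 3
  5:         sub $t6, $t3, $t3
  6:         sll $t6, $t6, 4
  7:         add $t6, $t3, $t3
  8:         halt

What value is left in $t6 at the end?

192

$t3=12
$t6=25
$t6=12%15=12
$t3=12<<3=96
$t6=96-96=0
$t6=0<<4=0
$t6=96+96=192
halt.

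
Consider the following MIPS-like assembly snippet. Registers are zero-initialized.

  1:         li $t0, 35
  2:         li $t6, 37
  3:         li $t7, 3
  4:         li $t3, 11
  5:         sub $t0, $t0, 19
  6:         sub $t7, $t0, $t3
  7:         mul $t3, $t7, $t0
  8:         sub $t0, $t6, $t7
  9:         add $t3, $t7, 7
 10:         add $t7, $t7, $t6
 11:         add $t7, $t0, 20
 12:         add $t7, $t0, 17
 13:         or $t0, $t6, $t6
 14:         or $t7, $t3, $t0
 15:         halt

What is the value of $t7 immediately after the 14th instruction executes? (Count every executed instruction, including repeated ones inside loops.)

45

$t0=35
$t6=37
$t7=3
$t3=11
$t0=35-19=16
$t7=16-11=5
$t3=5*16=80
$t0=37-5=32
$t3=5+7=12
$t7=5+37=42
$t7=32+20=52
$t7=32+17=49
$t0=37|37=37
$t7=12|37=45
After step 14: $t7 = 45.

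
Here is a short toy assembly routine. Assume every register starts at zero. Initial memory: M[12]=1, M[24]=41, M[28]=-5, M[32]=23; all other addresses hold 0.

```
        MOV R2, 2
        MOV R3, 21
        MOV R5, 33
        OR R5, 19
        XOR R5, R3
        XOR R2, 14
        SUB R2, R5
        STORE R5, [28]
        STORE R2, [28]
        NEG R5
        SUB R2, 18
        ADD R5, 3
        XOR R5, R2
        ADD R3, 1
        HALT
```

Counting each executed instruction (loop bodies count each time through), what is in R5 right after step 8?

MOV R2, 2 → R2=2
MOV R3, 21 → R3=21
MOV R5, 33 → R5=33
OR R5, 19 → R5=33|19=51
XOR R5, R3 → R5=51^21=38
XOR R2, 14 → R2=2^14=12
SUB R2, R5 → R2=12-38=-26
STORE R5, [28] → M[28]=38
After step 8: R5 = 38.

38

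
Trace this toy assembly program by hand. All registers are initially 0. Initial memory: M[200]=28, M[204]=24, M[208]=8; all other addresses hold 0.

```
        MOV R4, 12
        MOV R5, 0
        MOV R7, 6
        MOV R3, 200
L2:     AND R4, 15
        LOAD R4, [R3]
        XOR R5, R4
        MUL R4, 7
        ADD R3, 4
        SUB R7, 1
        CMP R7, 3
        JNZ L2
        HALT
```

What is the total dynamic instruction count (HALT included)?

MOV R4, 12 → R4=12
MOV R5, 0 → R5=0
MOV R7, 6 → R7=6
MOV R3, 200 → R3=200
AND R4, 15 → R4=12&15=12
LOAD R4, [R3] → R4=M[200]=28
XOR R5, R4 → R5=0^28=28
MUL R4, 7 → R4=28*7=196
ADD R3, 4 → R3=200+4=204
SUB R7, 1 → R7=6-1=5
CMP R7, 3  (cmp 5,3)
JNZ L2: taken
AND R4, 15 → R4=196&15=4
LOAD R4, [R3] → R4=M[204]=24
XOR R5, R4 → R5=28^24=4
MUL R4, 7 → R4=24*7=168
ADD R3, 4 → R3=204+4=208
SUB R7, 1 → R7=5-1=4
CMP R7, 3  (cmp 4,3)
JNZ L2: taken
AND R4, 15 → R4=168&15=8
LOAD R4, [R3] → R4=M[208]=8
XOR R5, R4 → R5=4^8=12
MUL R4, 7 → R4=8*7=56
ADD R3, 4 → R3=208+4=212
SUB R7, 1 → R7=4-1=3
CMP R7, 3  (cmp 3,3)
JNZ L2: not taken
halt.
Total executed instructions: 29.

29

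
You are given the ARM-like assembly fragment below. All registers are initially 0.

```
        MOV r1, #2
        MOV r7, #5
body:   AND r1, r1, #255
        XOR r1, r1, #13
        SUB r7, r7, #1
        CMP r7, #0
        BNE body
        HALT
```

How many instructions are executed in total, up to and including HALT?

28

r1=2
r7=5
r1=2&255=2
r1=2^13=15
r7=5-1=4
CMP r7, #0  (cmp 4,0)
BNE body: taken
r1=15&255=15
r1=15^13=2
r7=4-1=3
CMP r7, #0  (cmp 3,0)
BNE body: taken
r1=2&255=2
r1=2^13=15
r7=3-1=2
CMP r7, #0  (cmp 2,0)
BNE body: taken
r1=15&255=15
r1=15^13=2
r7=2-1=1
CMP r7, #0  (cmp 1,0)
BNE body: taken
r1=2&255=2
r1=2^13=15
r7=1-1=0
CMP r7, #0  (cmp 0,0)
BNE body: not taken
halt.
Total executed instructions: 28.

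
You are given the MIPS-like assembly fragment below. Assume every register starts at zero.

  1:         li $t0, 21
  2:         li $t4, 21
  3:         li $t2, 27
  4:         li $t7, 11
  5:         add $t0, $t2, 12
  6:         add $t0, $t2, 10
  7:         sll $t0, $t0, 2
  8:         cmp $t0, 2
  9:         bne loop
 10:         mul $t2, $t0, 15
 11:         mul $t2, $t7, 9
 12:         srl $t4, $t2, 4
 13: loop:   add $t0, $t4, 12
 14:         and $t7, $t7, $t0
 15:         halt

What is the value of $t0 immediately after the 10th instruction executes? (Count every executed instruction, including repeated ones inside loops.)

33

li $t0, 21 → $t0=21
li $t4, 21 → $t4=21
li $t2, 27 → $t2=27
li $t7, 11 → $t7=11
add $t0, $t2, 12 → $t0=27+12=39
add $t0, $t2, 10 → $t0=27+10=37
sll $t0, $t0, 2 → $t0=37<<2=148
cmp $t0, 2  (cmp 148,2)
bne loop: taken
add $t0, $t4, 12 → $t0=21+12=33
After step 10: $t0 = 33.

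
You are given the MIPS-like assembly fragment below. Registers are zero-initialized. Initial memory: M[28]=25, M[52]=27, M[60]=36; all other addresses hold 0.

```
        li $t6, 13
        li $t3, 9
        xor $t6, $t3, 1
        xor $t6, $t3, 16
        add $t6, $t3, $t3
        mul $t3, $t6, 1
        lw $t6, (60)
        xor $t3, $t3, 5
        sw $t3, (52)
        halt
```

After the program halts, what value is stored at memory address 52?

23

li $t6, 13 → $t6=13
li $t3, 9 → $t3=9
xor $t6, $t3, 1 → $t6=9^1=8
xor $t6, $t3, 16 → $t6=9^16=25
add $t6, $t3, $t3 → $t6=9+9=18
mul $t3, $t6, 1 → $t3=18*1=18
lw $t6, (60) → $t6=M[60]=36
xor $t3, $t3, 5 → $t3=18^5=23
sw $t3, (52) → M[52]=23
halt.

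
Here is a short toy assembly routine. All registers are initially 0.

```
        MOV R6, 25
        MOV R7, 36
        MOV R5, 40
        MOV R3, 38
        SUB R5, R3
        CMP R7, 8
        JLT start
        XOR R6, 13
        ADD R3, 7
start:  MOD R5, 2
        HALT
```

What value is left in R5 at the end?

0

R6=25
R7=36
R5=40
R3=38
R5=40-38=2
CMP R7, 8  (cmp 36,8)
JLT start: not taken
R6=25^13=20
R3=38+7=45
R5=2%2=0
halt.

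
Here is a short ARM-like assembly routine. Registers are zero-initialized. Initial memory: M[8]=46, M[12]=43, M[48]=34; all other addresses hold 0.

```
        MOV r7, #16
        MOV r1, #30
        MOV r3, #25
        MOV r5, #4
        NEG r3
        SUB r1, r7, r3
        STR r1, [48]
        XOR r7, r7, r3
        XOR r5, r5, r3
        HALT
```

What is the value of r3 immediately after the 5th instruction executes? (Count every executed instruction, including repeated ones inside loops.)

-25

r7=16
r1=30
r3=25
r5=4
r3=-(25)=-25
After step 5: r3 = -25.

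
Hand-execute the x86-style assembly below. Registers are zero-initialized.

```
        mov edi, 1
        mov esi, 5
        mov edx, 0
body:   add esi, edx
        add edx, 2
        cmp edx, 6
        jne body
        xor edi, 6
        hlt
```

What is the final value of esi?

mov edi, 1 → edi=1
mov esi, 5 → esi=5
mov edx, 0 → edx=0
add esi, edx → esi=5+0=5
add edx, 2 → edx=0+2=2
cmp edx, 6  (cmp 2,6)
jne body: taken
add esi, edx → esi=5+2=7
add edx, 2 → edx=2+2=4
cmp edx, 6  (cmp 4,6)
jne body: taken
add esi, edx → esi=7+4=11
add edx, 2 → edx=4+2=6
cmp edx, 6  (cmp 6,6)
jne body: not taken
xor edi, 6 → edi=1^6=7
halt.

11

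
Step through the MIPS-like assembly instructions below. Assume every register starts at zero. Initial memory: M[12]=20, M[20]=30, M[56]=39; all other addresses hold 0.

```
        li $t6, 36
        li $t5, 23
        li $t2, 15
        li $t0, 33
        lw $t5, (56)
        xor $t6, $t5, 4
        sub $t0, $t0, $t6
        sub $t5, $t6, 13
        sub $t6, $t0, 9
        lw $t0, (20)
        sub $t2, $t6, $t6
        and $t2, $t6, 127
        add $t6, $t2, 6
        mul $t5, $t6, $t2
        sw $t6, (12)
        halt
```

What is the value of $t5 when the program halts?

li $t6, 36 → $t6=36
li $t5, 23 → $t5=23
li $t2, 15 → $t2=15
li $t0, 33 → $t0=33
lw $t5, (56) → $t5=M[56]=39
xor $t6, $t5, 4 → $t6=39^4=35
sub $t0, $t0, $t6 → $t0=33-35=-2
sub $t5, $t6, 13 → $t5=35-13=22
sub $t6, $t0, 9 → $t6=(-2)-9=-11
lw $t0, (20) → $t0=M[20]=30
sub $t2, $t6, $t6 → $t2=(-11)-(-11)=0
and $t2, $t6, 127 → $t2=(-11)&127=117
add $t6, $t2, 6 → $t6=117+6=123
mul $t5, $t6, $t2 → $t5=123*117=14391
sw $t6, (12) → M[12]=123
halt.

14391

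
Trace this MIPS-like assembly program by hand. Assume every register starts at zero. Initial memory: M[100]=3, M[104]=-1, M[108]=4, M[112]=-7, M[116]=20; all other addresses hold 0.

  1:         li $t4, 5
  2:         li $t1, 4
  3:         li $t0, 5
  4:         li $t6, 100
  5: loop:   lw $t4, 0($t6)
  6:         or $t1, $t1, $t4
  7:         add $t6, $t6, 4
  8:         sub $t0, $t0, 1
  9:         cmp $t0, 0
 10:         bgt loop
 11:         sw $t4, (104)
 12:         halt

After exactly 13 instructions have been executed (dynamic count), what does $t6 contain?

$t4=5
$t1=4
$t0=5
$t6=100
$t4=M[100]=3
$t1=4|3=7
$t6=100+4=104
$t0=5-1=4
cmp $t0, 0  (cmp 4,0)
bgt loop: taken
$t4=M[104]=-1
$t1=7|(-1)=-1
$t6=104+4=108
After step 13: $t6 = 108.

108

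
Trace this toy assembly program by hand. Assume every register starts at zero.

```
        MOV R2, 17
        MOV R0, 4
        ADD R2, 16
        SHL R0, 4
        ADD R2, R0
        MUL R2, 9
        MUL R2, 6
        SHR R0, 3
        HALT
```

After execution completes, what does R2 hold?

after MOV R2, 17: R2=17
after MOV R0, 4: R0=4
after ADD R2, 16: R2=17+16=33
after SHL R0, 4: R0=4<<4=64
after ADD R2, R0: R2=33+64=97
after MUL R2, 9: R2=97*9=873
after MUL R2, 6: R2=873*6=5238
after SHR R0, 3: R0=64>>3=8
halt.

5238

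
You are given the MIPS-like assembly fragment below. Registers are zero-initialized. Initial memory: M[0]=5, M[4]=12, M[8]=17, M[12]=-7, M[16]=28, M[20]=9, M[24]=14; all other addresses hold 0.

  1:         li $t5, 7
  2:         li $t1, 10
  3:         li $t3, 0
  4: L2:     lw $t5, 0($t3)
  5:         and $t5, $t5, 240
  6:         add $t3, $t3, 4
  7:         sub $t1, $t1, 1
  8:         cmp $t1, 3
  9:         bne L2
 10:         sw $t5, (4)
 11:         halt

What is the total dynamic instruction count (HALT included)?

47

$t5=7
$t1=10
$t3=0
$t5=M[0]=5
$t5=5&240=0
$t3=0+4=4
$t1=10-1=9
cmp $t1, 3  (cmp 9,3)
bne L2: taken
$t5=M[4]=12
$t5=12&240=0
$t3=4+4=8
$t1=9-1=8
cmp $t1, 3  (cmp 8,3)
bne L2: taken
$t5=M[8]=17
$t5=17&240=16
$t3=8+4=12
$t1=8-1=7
cmp $t1, 3  (cmp 7,3)
bne L2: taken
$t5=M[12]=-7
$t5=(-7)&240=240
$t3=12+4=16
$t1=7-1=6
cmp $t1, 3  (cmp 6,3)
bne L2: taken
$t5=M[16]=28
$t5=28&240=16
$t3=16+4=20
$t1=6-1=5
cmp $t1, 3  (cmp 5,3)
bne L2: taken
$t5=M[20]=9
$t5=9&240=0
$t3=20+4=24
$t1=5-1=4
cmp $t1, 3  (cmp 4,3)
bne L2: taken
$t5=M[24]=14
$t5=14&240=0
$t3=24+4=28
$t1=4-1=3
cmp $t1, 3  (cmp 3,3)
bne L2: not taken
sw $t5, (4) → M[4]=0
halt.
Total executed instructions: 47.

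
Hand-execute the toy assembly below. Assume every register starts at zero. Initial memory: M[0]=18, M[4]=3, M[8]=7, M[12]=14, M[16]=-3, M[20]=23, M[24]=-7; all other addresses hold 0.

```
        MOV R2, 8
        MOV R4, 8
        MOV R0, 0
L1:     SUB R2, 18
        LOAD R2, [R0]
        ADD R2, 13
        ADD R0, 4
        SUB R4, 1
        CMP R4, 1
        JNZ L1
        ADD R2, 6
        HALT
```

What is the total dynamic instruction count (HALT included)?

54

after MOV R2, 8: R2=8
after MOV R4, 8: R4=8
after MOV R0, 0: R0=0
after SUB R2, 18: R2=8-18=-10
after LOAD R2, [R0]: R2=M[0]=18
after ADD R2, 13: R2=18+13=31
after ADD R0, 4: R0=0+4=4
after SUB R4, 1: R4=8-1=7
CMP R4, 1  (cmp 7,1)
JNZ L1: taken
after SUB R2, 18: R2=31-18=13
after LOAD R2, [R0]: R2=M[4]=3
after ADD R2, 13: R2=3+13=16
after ADD R0, 4: R0=4+4=8
after SUB R4, 1: R4=7-1=6
CMP R4, 1  (cmp 6,1)
JNZ L1: taken
after SUB R2, 18: R2=16-18=-2
after LOAD R2, [R0]: R2=M[8]=7
after ADD R2, 13: R2=7+13=20
after ADD R0, 4: R0=8+4=12
after SUB R4, 1: R4=6-1=5
CMP R4, 1  (cmp 5,1)
JNZ L1: taken
after SUB R2, 18: R2=20-18=2
after LOAD R2, [R0]: R2=M[12]=14
after ADD R2, 13: R2=14+13=27
after ADD R0, 4: R0=12+4=16
after SUB R4, 1: R4=5-1=4
CMP R4, 1  (cmp 4,1)
JNZ L1: taken
after SUB R2, 18: R2=27-18=9
after LOAD R2, [R0]: R2=M[16]=-3
after ADD R2, 13: R2=(-3)+13=10
after ADD R0, 4: R0=16+4=20
after SUB R4, 1: R4=4-1=3
CMP R4, 1  (cmp 3,1)
JNZ L1: taken
after SUB R2, 18: R2=10-18=-8
after LOAD R2, [R0]: R2=M[20]=23
after ADD R2, 13: R2=23+13=36
after ADD R0, 4: R0=20+4=24
after SUB R4, 1: R4=3-1=2
CMP R4, 1  (cmp 2,1)
JNZ L1: taken
after SUB R2, 18: R2=36-18=18
after LOAD R2, [R0]: R2=M[24]=-7
after ADD R2, 13: R2=(-7)+13=6
after ADD R0, 4: R0=24+4=28
after SUB R4, 1: R4=2-1=1
CMP R4, 1  (cmp 1,1)
JNZ L1: not taken
after ADD R2, 6: R2=6+6=12
halt.
Total executed instructions: 54.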